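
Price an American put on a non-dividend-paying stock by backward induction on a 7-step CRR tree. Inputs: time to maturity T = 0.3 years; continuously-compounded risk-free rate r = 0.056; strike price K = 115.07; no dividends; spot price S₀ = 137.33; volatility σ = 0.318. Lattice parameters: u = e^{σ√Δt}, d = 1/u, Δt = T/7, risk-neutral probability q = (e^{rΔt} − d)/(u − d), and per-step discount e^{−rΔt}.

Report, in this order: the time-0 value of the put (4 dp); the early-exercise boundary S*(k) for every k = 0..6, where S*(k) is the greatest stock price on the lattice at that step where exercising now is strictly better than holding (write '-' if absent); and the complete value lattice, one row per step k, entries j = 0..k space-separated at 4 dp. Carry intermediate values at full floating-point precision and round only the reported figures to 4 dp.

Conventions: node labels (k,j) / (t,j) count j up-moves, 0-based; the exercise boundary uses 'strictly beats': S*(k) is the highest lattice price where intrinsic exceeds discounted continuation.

price = 1.4849
boundary = - - - - - 98.8126 105.5366
tree:
1.4849
2.5166 0.4677
4.1880 0.8691 0.0713
6.8106 1.6042 0.1435 0.0000
10.7451 2.9367 0.2888 0.0000 0.0000
16.2574 5.3235 0.5810 0.0000 0.0000 0.0000
22.5529 9.5334 1.1689 0.0000 0.0000 0.0000 0.0000
28.4474 16.2574 2.3519 0.0000 0.0000 0.0000 0.0000 0.0000

Δt=0.04286  u=1.06805  d=0.93629  q=0.50178  discount=0.99760
step 7 (expiry): payoffs max(K−S,0) = 28.4474 16.2574 2.3519 0.0000 0.0000 0.0000 0.0000 0.0000
step 6: (k=6,j=0): S=92.5171, K−S=22.5529, hold=22.2771 ⇒ V=22.5529 exercise | (k=6,j=1): S=105.5366, K−S=9.5334, hold=9.2576 ⇒ V=9.5334 exercise | (k=6,j=2): S=120.3883, K−S=0.0000, hold=1.1689 ⇒ V=1.1689 continue | (k=6,j=3): S=137.3300, K−S=0.0000, hold=0.0000 ⇒ V=0.0000 continue | (k=6,j=4): S=156.6558, K−S=0.0000, hold=0.0000 ⇒ V=0.0000 continue | (k=6,j=5): S=178.7013, K−S=0.0000, hold=0.0000 ⇒ V=0.0000 continue | (k=6,j=6): S=203.8492, K−S=0.0000, hold=0.0000 ⇒ V=0.0000 continue  boundary S*=105.5366
step 5: (k=5,j=0): S=98.8126, K−S=16.2574, hold=15.9815 ⇒ V=16.2574 exercise | (k=5,j=1): S=112.7181, K−S=2.3519, hold=5.3235 ⇒ V=5.3235 continue | (k=5,j=2): S=128.5804, K−S=0.0000, hold=0.5810 ⇒ V=0.5810 continue | (k=5,j=3): S=146.6750, K−S=0.0000, hold=0.0000 ⇒ V=0.0000 continue | (k=5,j=4): S=167.3159, K−S=0.0000, hold=0.0000 ⇒ V=0.0000 continue | (k=5,j=5): S=190.8615, K−S=0.0000, hold=0.0000 ⇒ V=0.0000 continue  boundary S*=98.8126
step 4: (k=4,j=0): S=105.5366, K−S=9.5334, hold=10.7451 ⇒ V=10.7451 continue | (k=4,j=1): S=120.3883, K−S=0.0000, hold=2.9367 ⇒ V=2.9367 continue | (k=4,j=2): S=137.3300, K−S=0.0000, hold=0.2888 ⇒ V=0.2888 continue | (k=4,j=3): S=156.6558, K−S=0.0000, hold=0.0000 ⇒ V=0.0000 continue | (k=4,j=4): S=178.7013, K−S=0.0000, hold=0.0000 ⇒ V=0.0000 continue  boundary S*=-
step 3: (k=3,j=0): S=112.7181, K−S=2.3519, hold=6.8106 ⇒ V=6.8106 continue | (k=3,j=1): S=128.5804, K−S=0.0000, hold=1.6042 ⇒ V=1.6042 continue | (k=3,j=2): S=146.6750, K−S=0.0000, hold=0.1435 ⇒ V=0.1435 continue | (k=3,j=3): S=167.3159, K−S=0.0000, hold=0.0000 ⇒ V=0.0000 continue  boundary S*=-
step 2: (k=2,j=0): S=120.3883, K−S=0.0000, hold=4.1880 ⇒ V=4.1880 continue | (k=2,j=1): S=137.3300, K−S=0.0000, hold=0.8691 ⇒ V=0.8691 continue | (k=2,j=2): S=156.6558, K−S=0.0000, hold=0.0713 ⇒ V=0.0713 continue  boundary S*=-
step 1: (k=1,j=0): S=128.5804, K−S=0.0000, hold=2.5166 ⇒ V=2.5166 continue | (k=1,j=1): S=146.6750, K−S=0.0000, hold=0.4677 ⇒ V=0.4677 continue  boundary S*=-
step 0: (k=0,j=0): S=137.3300, K−S=0.0000, hold=1.4849 ⇒ V=1.4849 continue  boundary S*=-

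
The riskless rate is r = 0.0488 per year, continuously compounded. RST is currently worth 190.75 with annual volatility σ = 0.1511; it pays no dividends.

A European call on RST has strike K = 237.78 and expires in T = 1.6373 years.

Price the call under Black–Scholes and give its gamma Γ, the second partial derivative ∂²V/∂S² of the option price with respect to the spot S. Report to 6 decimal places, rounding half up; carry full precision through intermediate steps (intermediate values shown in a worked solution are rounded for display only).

price = 5.388195
Γ = 0.008871

σ√T = 0.1511·√1.6373 = 0.193343
d₁ = (ln(S/K) + (r+σ²/2)T) / (σ√T) = (ln(190.75/237.78) + (0.0488+0.1511²/2)·1.6373) / 0.193343 = (-0.220382 + 0.098591) / 0.193343 = -0.629923
d₂ = d₁ − σ√T = -0.629923 − 0.193343 = -0.823266
e^{−rT} = 0.923208
N(d₁) = 0.264373,  N(d₂) = 0.205178
Call price V = S·N(d₁) − K·e^{−rT}·N(d₂) = 50.429066 − 45.040870 = 5.388195
φ(d₁) = (1/√(2π))·e^{−d₁²/2} = 0.327149
Γ = φ(d₁) / (S·σ·√T) = 0.008871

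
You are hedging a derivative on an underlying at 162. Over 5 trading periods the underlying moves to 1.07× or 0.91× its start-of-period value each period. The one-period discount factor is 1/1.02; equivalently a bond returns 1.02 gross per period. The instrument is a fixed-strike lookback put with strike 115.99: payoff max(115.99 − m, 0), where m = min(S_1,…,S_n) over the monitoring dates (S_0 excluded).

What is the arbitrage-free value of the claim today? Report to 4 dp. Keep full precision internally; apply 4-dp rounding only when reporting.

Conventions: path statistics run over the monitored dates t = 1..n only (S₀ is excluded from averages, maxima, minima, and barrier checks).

price = 0.0693

With p* = (R−d)/(u−d) = 0.6875, sum probability × payoff across the paths and divide by R^5.
Enumerate all 2^5 = 32 price paths (U = up ×1.07, D = down ×0.91); each path with k up-moves has probability p*^k·(1−p*)^(5−k).
DDDDD: m=101.0932, payoff=14.8968, prob=0.002980
UDDDD: m=118.8678, payoff=0.0000, prob=0.006557
DUDDD: m=118.8678, payoff=0.0000, prob=0.006557
UUDDD: m=139.7677, payoff=0.0000, prob=0.014424
DDUDD: m=118.8678, payoff=0.0000, prob=0.006557
UDUDD: m=139.7677, payoff=0.0000, prob=0.014424
DUUDD: m=139.7677, payoff=0.0000, prob=0.014424
UUUDD: m=164.3422, payoff=0.0000, prob=0.031734
DDDUD: m=118.8678, payoff=0.0000, prob=0.006557
UDDUD: m=139.7677, payoff=0.0000, prob=0.014424
DUDUD: m=139.7677, payoff=0.0000, prob=0.014424
UUDUD: m=164.3422, payoff=0.0000, prob=0.031734
DDUUD: m=134.1522, payoff=0.0000, prob=0.014424
UDUUD: m=157.7394, payoff=0.0000, prob=0.031734
DUUUD: m=147.4200, payoff=0.0000, prob=0.031734
UUUUD: m=173.3400, payoff=0.0000, prob=0.069814
DDDDU: m=111.0914, payoff=4.8986, prob=0.006557
UDDDU: m=130.6240, payoff=0.0000, prob=0.014424
DUDDU: m=130.6240, payoff=0.0000, prob=0.014424
UUDDU: m=153.5909, payoff=0.0000, prob=0.031734
DDUDU: m=130.6240, payoff=0.0000, prob=0.014424
UDUDU: m=153.5909, payoff=0.0000, prob=0.031734
DUUDU: m=147.4200, payoff=0.0000, prob=0.031734
UUUDU: m=173.3400, payoff=0.0000, prob=0.069814
DDDUU: m=122.0785, payoff=0.0000, prob=0.014424
UDDUU: m=143.5429, payoff=0.0000, prob=0.031734
DUDUU: m=143.5429, payoff=0.0000, prob=0.031734
UUDUU: m=168.7812, payoff=0.0000, prob=0.069814
DDUUU: m=134.1522, payoff=0.0000, prob=0.031734
UDUUU: m=157.7394, payoff=0.0000, prob=0.069814
DUUUU: m=147.4200, payoff=0.0000, prob=0.069814
UUUUU: m=173.3400, payoff=0.0000, prob=0.153590
Price = Σ prob·payoff / R^5 = 0.076513 / 1.104081 = 0.0693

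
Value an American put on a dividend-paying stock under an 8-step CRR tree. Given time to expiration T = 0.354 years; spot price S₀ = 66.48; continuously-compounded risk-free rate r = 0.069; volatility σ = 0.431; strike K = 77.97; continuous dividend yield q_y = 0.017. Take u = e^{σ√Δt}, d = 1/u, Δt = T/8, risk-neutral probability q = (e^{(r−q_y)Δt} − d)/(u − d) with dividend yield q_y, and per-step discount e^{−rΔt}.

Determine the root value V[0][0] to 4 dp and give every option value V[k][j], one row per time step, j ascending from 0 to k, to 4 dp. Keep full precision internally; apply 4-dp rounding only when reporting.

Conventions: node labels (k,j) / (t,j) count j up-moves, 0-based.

price = 13.6316
tree:
13.6316
17.8137 9.3644
22.5149 13.0326 5.6055
27.3215 17.4888 8.4765 2.6528
31.7115 22.5149 12.3674 4.4802 0.7677
35.7209 27.3215 17.2522 7.3612 1.5099 0.0000
39.3829 31.7115 22.5149 11.6250 2.9699 0.0000 0.0000
42.7274 35.7209 27.3215 17.2522 5.8416 0.0000 0.0000 0.0000
45.7821 39.3829 31.7115 22.5149 11.4900 0.0000 0.0000 0.0000 0.0000

Δt=0.04425, u=1.09490, d=0.91332, q=0.49004, disc=e^(-rΔt)=0.99695
k=8 terminal: V=max(K-S,0) → 45.7821 39.3829 31.7115 22.5149 11.4900 0.0000 0.0000 0.0000 0.0000
k=7: j=0 S=35.2426 intr=42.7274 cont=42.5162 V=42.7274[EX]; j=1 S=42.2491 intr=35.7209 cont=35.5150 V=35.7209[EX]; j=2 S=50.6485 intr=27.3215 cont=27.1219 V=27.3215[EX]; j=3 S=60.7178 intr=17.2522 cont=17.0601 V=17.2522[EX]; j=4 S=72.7890 intr=5.1810 cont=5.8416 V=5.8416[hold]; j=5 S=87.2600 intr=0.0000 cont=0.0000 V=0.0000[hold]; j=6 S=104.6080 intr=0.0000 cont=0.0000 V=0.0000[hold]; j=7 S=125.4049 intr=0.0000 cont=0.0000 V=0.0000[hold]
k=6: j=0 S=38.5871 intr=39.3829 cont=39.1742 V=39.3829[EX]; j=1 S=46.2585 intr=31.7115 cont=31.5086 V=31.7115[EX]; j=2 S=55.4551 intr=22.5149 cont=22.3189 V=22.5149[EX]; j=3 S=66.4800 intr=11.4900 cont=11.6250 V=11.6250[hold]; j=4 S=79.6967 intr=0.0000 cont=2.9699 V=2.9699[hold]; j=5 S=95.5411 intr=0.0000 cont=0.0000 V=0.0000[hold]; j=6 S=114.5354 intr=0.0000 cont=0.0000 V=0.0000[hold]
k=5: j=0 S=42.2491 intr=35.7209 cont=35.5150 V=35.7209[EX]; j=1 S=50.6485 intr=27.3215 cont=27.1219 V=27.3215[EX]; j=2 S=60.7178 intr=17.2522 cont=17.1261 V=17.2522[EX]; j=3 S=72.7890 intr=5.1810 cont=7.3612 V=7.3612[hold]; j=4 S=87.2600 intr=0.0000 cont=1.5099 V=1.5099[hold]; j=5 S=104.6080 intr=0.0000 cont=0.0000 V=0.0000[hold]
k=4: j=0 S=46.2585 intr=31.7115 cont=31.5086 V=31.7115[EX]; j=1 S=55.4551 intr=22.5149 cont=22.3189 V=22.5149[EX]; j=2 S=66.4800 intr=11.4900 cont=12.3674 V=12.3674[hold]; j=3 S=79.6967 intr=0.0000 cont=4.4802 V=4.4802[hold]; j=4 S=95.5411 intr=0.0000 cont=0.7677 V=0.7677[hold]
k=3: j=0 S=50.6485 intr=27.3215 cont=27.1219 V=27.3215[EX]; j=1 S=60.7178 intr=17.2522 cont=17.4888 V=17.4888[hold]; j=2 S=72.7890 intr=5.1810 cont=8.4765 V=8.4765[hold]; j=3 S=87.2600 intr=0.0000 cont=2.6528 V=2.6528[hold]
k=2: j=0 S=55.4551 intr=22.5149 cont=22.4345 V=22.5149[EX]; j=1 S=66.4800 intr=11.4900 cont=13.0326 V=13.0326[hold]; j=2 S=79.6967 intr=0.0000 cont=5.6055 V=5.6055[hold]
k=1: j=0 S=60.7178 intr=17.2522 cont=17.8137 V=17.8137[hold]; j=1 S=72.7890 intr=5.1810 cont=9.3644 V=9.3644[hold]
k=0: j=0 S=66.4800 intr=11.4900 cont=13.6316 V=13.6316[hold]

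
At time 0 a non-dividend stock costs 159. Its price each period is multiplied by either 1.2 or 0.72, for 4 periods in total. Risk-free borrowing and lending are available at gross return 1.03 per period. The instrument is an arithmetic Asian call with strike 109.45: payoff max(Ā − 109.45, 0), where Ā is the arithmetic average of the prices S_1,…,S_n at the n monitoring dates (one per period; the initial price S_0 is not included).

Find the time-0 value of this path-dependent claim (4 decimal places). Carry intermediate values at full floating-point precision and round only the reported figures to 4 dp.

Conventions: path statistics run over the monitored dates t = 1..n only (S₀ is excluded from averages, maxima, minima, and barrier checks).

With p* = (R−d)/(u−d) = 0.6458, sum probability × payoff across the paths and divide by R^4.
Enumerate all 2^4 = 16 price paths (U = up ×1.2, D = down ×0.72); each path with k up-moves has probability p*^k·(1−p*)^(4−k).
DDDD: Ā=74.7454, payoff=0.0000, prob=0.015734
UDDD: Ā=124.5756, payoff=15.1256, prob=0.028691
DUDD: Ā=105.4956, payoff=0.0000, prob=0.028691
UUDD: Ā=175.8260, payoff=66.3760, prob=0.052319
DDUD: Ā=91.7580, payoff=0.0000, prob=0.028691
UDUD: Ā=152.9300, payoff=43.4800, prob=0.052319
DUUD: Ā=133.8500, payoff=24.4000, prob=0.052319
UUUD: Ā=223.0834, payoff=113.6334, prob=0.095405
DDDU: Ā=81.8669, payoff=0.0000, prob=0.028691
UDDU: Ā=136.4449, payoff=26.9949, prob=0.052319
DUDU: Ā=117.3649, payoff=7.9149, prob=0.052319
UUDU: Ā=195.6082, payoff=86.1582, prob=0.095405
DDUU: Ā=103.6273, payoff=0.0000, prob=0.052319
UDUU: Ā=172.7122, payoff=63.2622, prob=0.095405
DUUU: Ā=153.6322, payoff=44.1822, prob=0.095405
UUUU: Ā=256.0536, payoff=146.6036, prob=0.173973
Price = Σ prob·payoff / R^4 = 64.101251 / 1.125509 = 56.9531

price = 56.9531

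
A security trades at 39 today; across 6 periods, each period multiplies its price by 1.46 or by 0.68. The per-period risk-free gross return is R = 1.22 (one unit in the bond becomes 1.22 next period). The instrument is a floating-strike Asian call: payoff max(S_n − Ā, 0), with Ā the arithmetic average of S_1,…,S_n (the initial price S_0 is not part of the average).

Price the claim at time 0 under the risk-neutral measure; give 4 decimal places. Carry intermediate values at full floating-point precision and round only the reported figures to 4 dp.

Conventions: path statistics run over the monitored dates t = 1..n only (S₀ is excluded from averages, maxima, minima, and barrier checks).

Under the martingale measure an up-move has probability p* = 0.6923; value the claim as the probability-weighted average of per-path payoffs, discounted 6 periods at R = 1.22.
Enumerate all 2^6 = 64 price paths (U = up ×1.46, D = down ×0.68); each path with k up-moves has probability p*^k·(1−p*)^(6−k).
DDDDDD: Ā=12.4469, payoff=0.0000, prob=0.000849
UDDDDD: Ā=26.7242, payoff=0.0000, prob=0.001909
DUDDDD: Ā=21.6542, payoff=0.0000, prob=0.001909
UUDDDD: Ā=46.4929, payoff=0.0000, prob=0.004296
DDUDDD: Ā=18.2066, payoff=0.0000, prob=0.001909
UDUDDD: Ā=39.0907, payoff=0.0000, prob=0.004296
DUUDDD: Ā=34.0207, payoff=0.0000, prob=0.004296
UUUDDD: Ā=73.0444, payoff=0.0000, prob=0.009666
DDDUDD: Ā=15.8622, payoff=0.0000, prob=0.001909
UDDUDD: Ā=34.0572, payoff=0.0000, prob=0.004296
DUDUDD: Ā=28.9872, payoff=0.0000, prob=0.004296
UUDUDD: Ā=62.2372, payoff=0.0000, prob=0.009666
DDUUDD: Ā=25.5396, payoff=0.0000, prob=0.004296
UDUUDD: Ā=54.8350, payoff=0.0000, prob=0.009666
DUUUDD: Ā=49.7650, payoff=0.0000, prob=0.009666
UUUUDD: Ā=106.8483, payoff=0.0000, prob=0.021749
DDDDUD: Ā=14.2681, payoff=0.0000, prob=0.001909
UDDDUD: Ā=30.6344, payoff=0.0000, prob=0.004296
DUDDUD: Ā=25.5644, payoff=0.0000, prob=0.004296
UUDDUD: Ā=54.8883, payoff=0.0000, prob=0.009666
DDUDUD: Ā=22.1168, payoff=0.0000, prob=0.004296
UDUDUD: Ā=47.4861, payoff=0.0000, prob=0.009666
DUUDUD: Ā=42.4161, payoff=0.0000, prob=0.009666
UUUDUD: Ā=91.0698, payoff=0.0000, prob=0.021749
DDDUUD: Ā=19.7724, payoff=0.0000, prob=0.004296
UDDUUD: Ā=42.4526, payoff=0.0000, prob=0.009666
DUDUUD: Ā=37.3826, payoff=0.7811, prob=0.009666
UUDUUD: Ā=80.2625, payoff=1.6771, prob=0.021749
DDUUUD: Ā=33.9350, payoff=4.2287, prob=0.009666
UDUUUD: Ā=72.8603, payoff=9.0793, prob=0.021749
DUUUUD: Ā=67.7903, payoff=14.1493, prob=0.021749
UUUUUD: Ā=145.5499, payoff=30.3793, prob=0.048934
DDDDDU: Ā=13.1840, payoff=0.0000, prob=0.001909
UDDDDU: Ā=28.3069, payoff=0.0000, prob=0.004296
DUDDDU: Ā=23.2369, payoff=0.0000, prob=0.004296
UUDDDU: Ā=49.8910, payoff=0.0000, prob=0.009666
DDUDDU: Ā=19.7893, payoff=0.0000, prob=0.004296
UDUDDU: Ā=42.4888, payoff=0.0000, prob=0.009666
DUUDDU: Ā=37.4188, payoff=0.7449, prob=0.009666
UUUDDU: Ā=80.3404, payoff=1.5992, prob=0.021749
DDDUDU: Ā=17.4449, payoff=0.3299, prob=0.004296
UDDUDU: Ā=37.4553, payoff=0.7083, prob=0.009666
DUDUDU: Ā=32.3853, payoff=5.7783, prob=0.009666
UUDUDU: Ā=69.5331, payoff=12.4065, prob=0.021749
DDUUDU: Ā=28.9377, payoff=9.2259, prob=0.009666
UDUUDU: Ā=62.1309, payoff=19.8087, prob=0.021749
DUUUDU: Ā=57.0609, payoff=24.8787, prob=0.021749
UUUUDU: Ā=122.5132, payoff=53.4159, prob=0.048934
DDDDUU: Ā=15.8508, payoff=1.9241, prob=0.004296
UDDDUU: Ā=34.0325, payoff=4.1311, prob=0.009666
DUDDUU: Ā=28.9625, payoff=9.2011, prob=0.009666
UUDDUU: Ā=62.1842, payoff=19.7554, prob=0.021749
DDUDUU: Ā=25.5149, payoff=12.6487, prob=0.009666
UDUDUU: Ā=54.7820, payoff=27.1576, prob=0.021749
DUUDUU: Ā=49.7120, payoff=32.2276, prob=0.021749
UUUDUU: Ā=106.7347, payoff=69.1945, prob=0.048934
DDDUUU: Ā=23.1706, payoff=14.9931, prob=0.009666
UDDUUU: Ā=49.7485, payoff=32.1911, prob=0.021749
DUDUUU: Ā=44.6785, payoff=37.2611, prob=0.021749
UUDUUU: Ā=95.9275, payoff=80.0017, prob=0.048934
DDUUUU: Ā=41.2309, payoff=40.7087, prob=0.021749
UDUUUU: Ā=88.5253, payoff=87.4039, prob=0.048934
DUUUUU: Ā=83.4553, payoff=92.4739, prob=0.048934
UUUUUU: Ā=179.1834, payoff=198.5468, prob=0.110102
Price = Σ prob·payoff / R^6 = 48.612219 / 3.297304 = 14.7430

price = 14.7430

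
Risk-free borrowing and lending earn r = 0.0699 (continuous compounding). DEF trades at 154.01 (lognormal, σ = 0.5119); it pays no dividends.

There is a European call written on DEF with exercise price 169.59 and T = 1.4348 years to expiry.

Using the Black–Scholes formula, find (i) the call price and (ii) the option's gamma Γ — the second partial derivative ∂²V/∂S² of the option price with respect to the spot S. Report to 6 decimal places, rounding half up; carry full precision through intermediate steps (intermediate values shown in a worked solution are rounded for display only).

price = 37.321686
Γ = 0.004023

σ√T = 0.5119·√1.4348 = 0.613170
d₁ = (ln(S/K) + (r+σ²/2)T) / (σ√T) = (ln(154.01/169.59) + (0.0699+0.5119²/2)·1.4348) / 0.613170 = (-0.096366 + 0.288281) / 0.613170 = 0.312988
d₂ = d₁ − σ√T = 0.312988 − 0.613170 = -0.300182
e^{−rT} = 0.904573
N(d₁) = 0.622855,  N(d₂) = 0.382019
Call price V = S·N(d₁) − K·e^{−rT}·N(d₂) = 95.925928 − 58.604242 = 37.321686
φ(d₁) = (1/√(2π))·e^{−d₁²/2} = 0.379873
Γ = φ(d₁) / (S·σ·√T) = 0.004023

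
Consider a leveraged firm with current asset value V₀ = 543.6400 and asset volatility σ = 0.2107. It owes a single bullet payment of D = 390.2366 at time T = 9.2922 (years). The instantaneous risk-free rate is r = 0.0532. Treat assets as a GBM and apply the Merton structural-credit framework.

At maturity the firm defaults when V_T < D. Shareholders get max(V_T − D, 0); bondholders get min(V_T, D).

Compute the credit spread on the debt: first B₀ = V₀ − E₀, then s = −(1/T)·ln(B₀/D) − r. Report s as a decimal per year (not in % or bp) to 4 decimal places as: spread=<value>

spread=0.0048

Apply the equity-as-call identities (strike 390.2366, horizon 9.2922 years):
d₁ = [ln(V₀/D) + (r + σ²/2)T] / (σ√T)
   = [ln(543.6400/390.2366) + (0.0532 + 0.5·0.2107²)·9.2922] / (0.2107·√9.2922)
   = [0.331534 + 0.700606] / 0.642279 = 1.606997
d₂ = d₁ − σ√T = 1.606997 − 0.642279 = 0.964717
N(d₁) = 0.945972,  N(d₂) = 0.832657,  e^(−rT) = 0.609970
E₀ = V₀·N(d₁) − D·e^(−rT)·N(d₂)
   = 543.6400·0.945972 − 390.2366·0.609970·0.832657 = 316.068881
B₀ = V₀ − E₀ = 543.6400 − 316.068881 = 227.571119
spread = −(1/T)·ln(B₀/D) − r = −(1/9.2922)·ln(227.571119/390.2366) − 0.0532 = 0.00483689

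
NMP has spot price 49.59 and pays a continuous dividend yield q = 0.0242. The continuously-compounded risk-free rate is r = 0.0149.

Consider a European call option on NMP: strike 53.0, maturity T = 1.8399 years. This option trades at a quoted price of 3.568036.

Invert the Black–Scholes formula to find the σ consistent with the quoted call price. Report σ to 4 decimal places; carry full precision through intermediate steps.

At σ = 0.2018 the Black–Scholes value reproduces the quote:
σ√T = 0.2018·√1.8399 = 0.273727
d₁ = (ln(S/K) + (r−q+σ²/2)T) / (σ√T) = (ln(49.59/53.0) + (0.0149−0.0242+0.2018²/2)·1.8399) / 0.273727 = (-0.066503 + 0.020352) / 0.273727 = -0.168600
d₂ = d₁ − σ√T = -0.168600 − 0.273727 = -0.442327
e^{−rT} = 0.972958
e^{−qT} = 0.956451
N(d₁) = 0.433056,  N(d₂) = 0.329126
V = S·e^{−qT}·N(d₁) − K·e^{−rT}·N(d₂) = 20.540007 − 16.971972 = 3.568036 (the quoted price), and the Black–Scholes price is strictly increasing in σ, so σ is unique

sigma = 0.2018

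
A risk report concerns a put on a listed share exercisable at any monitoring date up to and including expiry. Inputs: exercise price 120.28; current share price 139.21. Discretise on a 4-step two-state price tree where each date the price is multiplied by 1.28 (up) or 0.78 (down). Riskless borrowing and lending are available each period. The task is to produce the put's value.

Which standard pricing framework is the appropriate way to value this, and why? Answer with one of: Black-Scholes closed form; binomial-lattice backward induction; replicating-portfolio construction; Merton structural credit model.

Key observation: the put (strike 120.28 on spot 139.21) is American-style on a 4-step discrete price model, so the early-exercise decision at every node requires stepwise backward valuation — a closed form cannot price the exercise right.

framework: binomial-lattice backward induction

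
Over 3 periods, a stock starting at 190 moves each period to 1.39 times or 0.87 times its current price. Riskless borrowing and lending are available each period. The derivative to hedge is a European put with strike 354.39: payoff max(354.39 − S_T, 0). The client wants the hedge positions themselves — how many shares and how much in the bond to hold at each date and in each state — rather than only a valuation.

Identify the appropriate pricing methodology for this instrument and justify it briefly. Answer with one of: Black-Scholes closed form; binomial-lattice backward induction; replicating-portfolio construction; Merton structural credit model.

Key observation: a price alone would not answer the question — the per-node share/bond construction on the spot-190, 1.39/0.87 tree is required, and only the replicating-portfolio method yields it.

framework: replicating-portfolio construction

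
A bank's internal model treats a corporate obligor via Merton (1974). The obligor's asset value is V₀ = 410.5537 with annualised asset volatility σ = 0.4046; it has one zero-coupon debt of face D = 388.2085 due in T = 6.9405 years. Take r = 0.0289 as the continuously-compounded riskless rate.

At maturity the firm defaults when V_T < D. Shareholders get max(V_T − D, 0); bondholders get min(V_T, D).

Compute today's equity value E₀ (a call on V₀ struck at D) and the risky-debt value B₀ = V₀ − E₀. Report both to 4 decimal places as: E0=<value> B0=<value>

Equity is a call on the firm's assets struck at D = 388.2085:
d₁ = [ln(V₀/D) + (r + σ²/2)T] / (σ√T)
   = [ln(410.5537/388.2085) + (0.0289 + 0.5·0.4046²)·6.9405] / (0.4046·√6.9405)
   = [0.055964 + 0.768664] / 1.065912 = 0.773637
d₂ = d₁ − σ√T = 0.773637 − 1.065912 = -0.292275
N(d₁) = 0.780427,  N(d₂) = 0.385038,  e^(−rT) = 0.818256
E₀ = V₀·N(d₁) − D·e^(−rT)·N(d₂)
   = 410.5537·0.780427 − 388.2085·0.818256·0.385038 = 198.098427
B₀ = V₀ − E₀ = 410.5537 − 198.098427 = 212.455273

E0=198.0984 B0=212.4553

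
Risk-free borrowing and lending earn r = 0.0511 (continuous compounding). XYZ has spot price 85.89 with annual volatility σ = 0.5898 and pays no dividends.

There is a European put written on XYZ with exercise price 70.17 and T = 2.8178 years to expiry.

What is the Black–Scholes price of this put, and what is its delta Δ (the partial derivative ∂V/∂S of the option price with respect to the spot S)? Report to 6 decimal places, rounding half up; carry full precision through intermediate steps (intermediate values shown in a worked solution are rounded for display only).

price = 16.786950
Δ = -0.199156

σ√T = 0.5898·√2.8178 = 0.990056
d₁ = (ln(S/K) + (r+σ²/2)T) / (σ√T) = (ln(85.89/70.17) + (0.0511+0.5898²/2)·2.8178) / 0.990056 = (0.202147 + 0.634095) / 0.990056 = 0.844641
d₂ = d₁ − σ√T = 0.844641 − 0.990056 = -0.145416
e^{−rT} = 0.865897
N(−d₁) = 0.199156,  N(−d₂) = 0.557809
Put price V = K·e^{−rT}·N(−d₂) − S·N(−d₁) = 33.892437 − 17.105486 = 16.786950
Δ = −N(−d₁) = -0.199156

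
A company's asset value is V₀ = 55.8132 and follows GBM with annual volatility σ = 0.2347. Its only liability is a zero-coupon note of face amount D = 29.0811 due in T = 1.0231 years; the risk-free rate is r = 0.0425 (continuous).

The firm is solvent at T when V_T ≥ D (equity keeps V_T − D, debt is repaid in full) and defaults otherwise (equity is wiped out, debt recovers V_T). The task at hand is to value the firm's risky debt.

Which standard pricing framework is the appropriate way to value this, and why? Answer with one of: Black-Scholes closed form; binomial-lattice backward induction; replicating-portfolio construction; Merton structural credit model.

framework: Merton structural credit model

Key observation: the question is about default risk generated by asset-value dynamics against a debt face of 29.0811 — the structural framework prices exactly that.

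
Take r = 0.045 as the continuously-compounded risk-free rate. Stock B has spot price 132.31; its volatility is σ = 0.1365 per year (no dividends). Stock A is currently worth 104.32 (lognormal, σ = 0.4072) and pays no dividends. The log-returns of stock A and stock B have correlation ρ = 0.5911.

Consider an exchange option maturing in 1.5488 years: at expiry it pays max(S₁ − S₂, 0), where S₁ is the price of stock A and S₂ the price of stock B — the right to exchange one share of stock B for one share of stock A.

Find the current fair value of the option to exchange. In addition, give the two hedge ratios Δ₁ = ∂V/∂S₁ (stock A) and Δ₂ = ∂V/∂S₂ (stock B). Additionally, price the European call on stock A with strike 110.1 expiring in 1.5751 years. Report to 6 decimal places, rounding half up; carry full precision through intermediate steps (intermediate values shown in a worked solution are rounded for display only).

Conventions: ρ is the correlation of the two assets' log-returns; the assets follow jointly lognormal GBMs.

σ_eff = √(σ₁² + σ₂² − 2ρσ₁σ₂) = √(0.4072² + 0.1365² − 2·0.5911·0.4072·0.1365) = 0.344578
d₁ = (ln(S₁/S₂) + (q₂ − q₁ + σ_eff²/2)T) / (σ_eff√T) = (ln(104.32/132.31) + (0.0 − 0.0 + 0.059367)·1.5488) / 0.428830 = -0.339847
d₂ = d₁ − σ_eff√T = -0.339847 − 0.428830 = -0.768678
N(d₁) = 0.366986,  N(d₂) = 0.221042
V = S₁·e^{−q₁T}·N(d₁) − S₂·e^{−q₂T}·N(d₂) = 38.283949 − 29.246111 = 9.037838
Δ₁ = e^{−q₁T}·N(d₁) = 0.366986;  Δ₂ = −e^{−q₂T}·N(d₂) = -0.221042
[vanilla: stock A call K=110.1]
σ√T = 0.4072·√1.5751 = 0.511048
d₁ = (ln(S/K) + (r+σ²/2)T) / (σ√T) = (ln(104.32/110.1) + (0.045+0.4072²/2)·1.5751) / 0.511048 = (-0.053926 + 0.201465) / 0.511048 = 0.288698
d₂ = d₁ − σ√T = 0.288698 − 0.511048 = -0.222350
e^{−rT} = 0.931574
N(d₁) = 0.613594,  N(d₂) = 0.412021
price = S·N(d₁) − K·e^{−rT}·N(d₂) = 64.010107 − 42.259446 = 21.750661

exchange price = 9.037838
Δ1 = 0.366986
Δ2 = -0.221042
price(stock A call K=110.1) = 21.750661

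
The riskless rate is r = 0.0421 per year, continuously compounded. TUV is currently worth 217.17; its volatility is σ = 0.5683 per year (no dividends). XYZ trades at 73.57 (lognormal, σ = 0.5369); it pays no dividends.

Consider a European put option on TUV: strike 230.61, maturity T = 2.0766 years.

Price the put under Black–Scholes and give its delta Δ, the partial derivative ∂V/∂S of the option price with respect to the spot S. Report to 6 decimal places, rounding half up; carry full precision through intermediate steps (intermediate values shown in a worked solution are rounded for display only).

σ√T = 0.5683·√2.0766 = 0.818944
d₁ = (ln(S/K) + (r+σ²/2)T) / (σ√T) = (ln(217.17/230.61) + (0.0421+0.5683²/2)·2.0766) / 0.818944 = (-0.060048 + 0.422759) / 0.818944 = 0.442902
d₂ = d₁ − σ√T = 0.442902 − 0.818944 = -0.376042
e^{−rT} = 0.916288
N(−d₁) = 0.328918,  N(−d₂) = 0.646557
Put price V = K·e^{−rT}·N(−d₂) − S·N(−d₁) = 136.620819 − 71.431193 = 65.189625
Δ = −N(−d₁) = -0.328918

price = 65.189625
Δ = -0.328918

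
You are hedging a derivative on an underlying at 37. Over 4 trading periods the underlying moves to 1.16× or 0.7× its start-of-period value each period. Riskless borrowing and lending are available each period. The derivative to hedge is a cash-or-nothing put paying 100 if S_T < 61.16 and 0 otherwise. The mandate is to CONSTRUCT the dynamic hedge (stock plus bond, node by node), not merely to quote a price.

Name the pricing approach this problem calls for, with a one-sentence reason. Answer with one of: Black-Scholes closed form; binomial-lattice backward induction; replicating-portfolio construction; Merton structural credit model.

framework: replicating-portfolio construction

Key observation: the mandate to exhibit the hedge at every date and state singles out the replicating-portfolio construction on the 4-period tree with factors 1.16 and 0.7 from 37.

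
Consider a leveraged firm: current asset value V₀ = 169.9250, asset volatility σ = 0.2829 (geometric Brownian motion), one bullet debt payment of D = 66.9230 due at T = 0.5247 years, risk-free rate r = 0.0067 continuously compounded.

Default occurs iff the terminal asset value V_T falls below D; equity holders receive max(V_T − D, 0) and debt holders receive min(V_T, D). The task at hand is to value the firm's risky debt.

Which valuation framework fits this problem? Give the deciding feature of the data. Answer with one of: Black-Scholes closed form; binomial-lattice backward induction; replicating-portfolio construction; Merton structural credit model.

framework: Merton structural credit model

Key observation: the data describe a firm's assets (V₀ = 169.9250, GBM) and a single zero-coupon debt of face 66.9230, so credit quantities follow from equity-as-call in the structural model.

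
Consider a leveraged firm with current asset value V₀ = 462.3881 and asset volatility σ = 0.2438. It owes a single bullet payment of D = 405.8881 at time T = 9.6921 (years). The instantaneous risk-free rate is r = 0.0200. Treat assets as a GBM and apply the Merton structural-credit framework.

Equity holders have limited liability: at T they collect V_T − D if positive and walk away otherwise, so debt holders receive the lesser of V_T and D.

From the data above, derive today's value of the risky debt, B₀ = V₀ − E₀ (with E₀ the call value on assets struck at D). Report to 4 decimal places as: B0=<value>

With assets at 462.3881 and a single debt payment of 405.8881 at 9.6921 years:
d₁ = [ln(V₀/D) + (r + σ²/2)T] / (σ√T)
   = [ln(462.3881/405.8881) + (0.0200 + 0.5·0.2438²)·9.6921] / (0.2438·√9.6921)
   = [0.130327 + 0.481884] / 0.759002 = 0.806600
d₂ = d₁ − σ√T = 0.806600 − 0.759002 = 0.047599
N(d₁) = 0.790052,  N(d₂) = 0.518982,  e^(−rT) = 0.823788
E₀ = V₀·N(d₁) − D·e^(−rT)·N(d₂)
   = 462.3881·0.790052 − 405.8881·0.823788·0.518982 = 191.780644
B₀ = V₀ − E₀ = 462.3881 − 191.780644 = 270.607456

B0=270.6075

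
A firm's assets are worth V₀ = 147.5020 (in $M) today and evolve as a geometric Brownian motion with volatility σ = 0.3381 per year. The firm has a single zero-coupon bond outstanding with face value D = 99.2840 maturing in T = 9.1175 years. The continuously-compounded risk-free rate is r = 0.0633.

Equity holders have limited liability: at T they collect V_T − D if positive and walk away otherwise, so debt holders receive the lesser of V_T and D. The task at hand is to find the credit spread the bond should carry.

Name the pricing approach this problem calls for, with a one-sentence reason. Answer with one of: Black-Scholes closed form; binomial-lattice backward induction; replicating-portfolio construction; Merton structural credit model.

framework: Merton structural credit model

Key observation: the data describe a firm's assets (V₀ = 147.5020, GBM) and a single zero-coupon debt of face 99.2840, so credit quantities follow from equity-as-call in the structural model.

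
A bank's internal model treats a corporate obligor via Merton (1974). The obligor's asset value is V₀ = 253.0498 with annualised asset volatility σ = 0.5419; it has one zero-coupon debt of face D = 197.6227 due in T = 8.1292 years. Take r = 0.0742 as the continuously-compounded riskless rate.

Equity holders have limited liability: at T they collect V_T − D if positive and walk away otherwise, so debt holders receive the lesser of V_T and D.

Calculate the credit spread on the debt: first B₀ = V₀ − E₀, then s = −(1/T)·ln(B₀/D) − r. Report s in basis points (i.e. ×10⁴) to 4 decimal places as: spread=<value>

With assets at 253.0498 and a single debt payment of 197.6227 at 8.1292 years:
d₁ = [ln(V₀/D) + (r + σ²/2)T] / (σ√T)
   = [ln(253.0498/197.6227) + (0.0742 + 0.5·0.5419²)·8.1292] / (0.5419·√8.1292)
   = [0.247227 + 1.796779] / 1.545052 = 1.322937
d₂ = d₁ − σ√T = 1.322937 − 1.545052 = -0.222115
N(d₁) = 0.907072,  N(d₂) = 0.412112,  e^(−rT) = 0.547066
E₀ = V₀·N(d₁) − D·e^(−rT)·N(d₂)
   = 253.0498·0.907072 − 197.6227·0.547066·0.412112 = 184.979832
B₀ = V₀ − E₀ = 253.0498 − 184.979832 = 68.069968
spread = −(1/T)·ln(B₀/D) − r = −(1/8.1292)·ln(68.069968/197.6227) − 0.0742 = 0.05691051
in basis points: 0.05691051 × 10⁴ = 569.1051 bp

spread=569.1051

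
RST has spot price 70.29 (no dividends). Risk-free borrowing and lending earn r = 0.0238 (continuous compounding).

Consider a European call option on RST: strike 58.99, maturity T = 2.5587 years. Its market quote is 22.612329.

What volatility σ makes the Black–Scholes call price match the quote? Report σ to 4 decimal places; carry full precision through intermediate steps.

At σ = 0.3550 the Black–Scholes value reproduces the quote:
σ√T = 0.355·√2.5587 = 0.567856
d₁ = (ln(S/K) + (r+σ²/2)T) / (σ√T) = (ln(70.29/58.99) + (0.0238+0.355²/2)·2.5587) / 0.567856 = (0.175262 + 0.222127) / 0.567856 = 0.699806
d₂ = d₁ − σ√T = 0.699806 − 0.567856 = 0.131950
e^{−rT} = 0.940920
N(d₁) = 0.757976,  N(d₂) = 0.552488
V = S·N(d₁) − K·e^{−rT}·N(d₂) = 53.278112 − 30.665783 = 22.612329 (matching the quote); vega is positive throughout, so no other σ reproduces this price

sigma = 0.3550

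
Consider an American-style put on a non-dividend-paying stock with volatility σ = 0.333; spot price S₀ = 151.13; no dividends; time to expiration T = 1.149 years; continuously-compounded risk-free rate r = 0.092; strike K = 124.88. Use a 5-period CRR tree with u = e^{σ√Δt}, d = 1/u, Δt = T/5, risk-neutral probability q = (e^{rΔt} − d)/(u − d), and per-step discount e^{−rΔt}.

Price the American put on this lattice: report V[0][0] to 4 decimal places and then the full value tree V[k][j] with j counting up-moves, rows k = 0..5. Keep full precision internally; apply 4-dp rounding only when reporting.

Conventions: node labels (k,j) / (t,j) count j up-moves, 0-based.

price = 5.4250
tree:
5.4250
10.0430 1.4971
18.0800 3.2315 0.0000
31.2599 6.9753 0.0000 0.0000
45.0728 15.0562 0.0000 0.0000 0.0000
56.8478 31.2599 0.0000 0.0000 0.0000 0.0000

Δt=0.22980, u=1.17308, d=0.85246, q=0.52682, disc=e^(-rΔt)=0.97908
k=5 terminal: V=max(K-S,0) → 56.8478 31.2599 0.0000 0.0000 0.0000 0.0000
k=4: j=0 S=79.8072 intr=45.0728 cont=42.4604 V=45.0728[EX]; j=1 S=109.8238 intr=15.0562 cont=14.4822 V=15.0562[EX]; j=2 S=151.1300 intr=0.0000 cont=0.0000 V=0.0000[hold]; j=3 S=207.9721 intr=0.0000 cont=0.0000 V=0.0000[hold]; j=4 S=286.1933 intr=0.0000 cont=0.0000 V=0.0000[hold]
k=3: j=0 S=93.6201 intr=31.2599 cont=28.6474 V=31.2599[EX]; j=1 S=128.8319 intr=0.0000 cont=6.9753 V=6.9753[hold]; j=2 S=177.2874 intr=0.0000 cont=0.0000 V=0.0000[hold]; j=3 S=243.9676 intr=0.0000 cont=0.0000 V=0.0000[hold]
k=2: j=0 S=109.8238 intr=15.0562 cont=18.0800 V=18.0800[hold]; j=1 S=151.1300 intr=0.0000 cont=3.2315 V=3.2315[hold]; j=2 S=207.9721 intr=0.0000 cont=0.0000 V=0.0000[hold]
k=1: j=0 S=128.8319 intr=0.0000 cont=10.0430 V=10.0430[hold]; j=1 S=177.2874 intr=0.0000 cont=1.4971 V=1.4971[hold]
k=0: j=0 S=151.1300 intr=0.0000 cont=5.4250 V=5.4250[hold]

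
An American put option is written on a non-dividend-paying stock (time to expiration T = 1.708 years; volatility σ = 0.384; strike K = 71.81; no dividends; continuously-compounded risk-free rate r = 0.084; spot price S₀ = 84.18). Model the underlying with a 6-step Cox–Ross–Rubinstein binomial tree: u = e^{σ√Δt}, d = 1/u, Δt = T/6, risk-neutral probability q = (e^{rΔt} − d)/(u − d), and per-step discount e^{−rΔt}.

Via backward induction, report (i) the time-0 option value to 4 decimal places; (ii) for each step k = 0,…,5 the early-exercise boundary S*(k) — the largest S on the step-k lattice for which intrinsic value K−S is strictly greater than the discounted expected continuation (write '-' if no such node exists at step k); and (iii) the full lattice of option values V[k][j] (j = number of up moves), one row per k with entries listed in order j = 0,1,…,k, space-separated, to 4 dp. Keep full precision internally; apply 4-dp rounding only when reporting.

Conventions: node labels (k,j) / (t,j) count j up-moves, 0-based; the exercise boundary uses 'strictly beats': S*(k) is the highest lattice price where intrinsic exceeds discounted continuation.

Δt=0.28467  u=1.22738  d=0.81475  q=0.50761  discount=0.97637
step 6 (expiry): payoffs max(K−S,0) = 47.1871 34.7167 15.9305 0.0000 0.0000 0.0000 0.0000
step 5: (k=5,j=0): S=30.2216, K−S=41.5884, hold=39.8916 ⇒ V=41.5884 exercise | (k=5,j=1): S=45.5275, K−S=26.2825, hold=24.5857 ⇒ V=26.2825 exercise | (k=5,j=2): S=68.5852, K−S=3.2248, hold=7.6587 ⇒ V=7.6587 continue | (k=5,j=3): S=103.3207, K−S=0.0000, hold=0.0000 ⇒ V=0.0000 continue | (k=5,j=4): S=155.6480, K−S=0.0000, hold=0.0000 ⇒ V=0.0000 continue | (k=5,j=5): S=234.4769, K−S=0.0000, hold=0.0000 ⇒ V=0.0000 continue  boundary S*=45.5275
step 4: (k=4,j=0): S=37.0933, K−S=34.7167, hold=33.0199 ⇒ V=34.7167 exercise | (k=4,j=1): S=55.8795, K−S=15.9305, hold=16.4313 ⇒ V=16.4313 continue | (k=4,j=2): S=84.1800, K−S=0.0000, hold=3.6820 ⇒ V=3.6820 continue | (k=4,j=3): S=126.8135, K−S=0.0000, hold=0.0000 ⇒ V=0.0000 continue | (k=4,j=4): S=191.0389, K−S=0.0000, hold=0.0000 ⇒ V=0.0000 continue  boundary S*=37.0933
step 3: (k=3,j=0): S=45.5275, K−S=26.2825, hold=24.8339 ⇒ V=26.2825 exercise | (k=3,j=1): S=68.5852, K−S=3.2248, hold=9.7243 ⇒ V=9.7243 continue | (k=3,j=2): S=103.3207, K−S=0.0000, hold=1.7702 ⇒ V=1.7702 continue | (k=3,j=3): S=155.6480, K−S=0.0000, hold=0.0000 ⇒ V=0.0000 continue  boundary S*=45.5275
step 2: (k=2,j=0): S=55.8795, K−S=15.9305, hold=17.4550 ⇒ V=17.4550 continue | (k=2,j=1): S=84.1800, K−S=0.0000, hold=5.5524 ⇒ V=5.5524 continue | (k=2,j=2): S=126.8135, K−S=0.0000, hold=0.8510 ⇒ V=0.8510 continue  boundary S*=-
step 1: (k=1,j=0): S=68.5852, K−S=3.2248, hold=11.1435 ⇒ V=11.1435 continue | (k=1,j=1): S=103.3207, K−S=0.0000, hold=3.0911 ⇒ V=3.0911 continue  boundary S*=-
step 0: (k=0,j=0): S=84.1800, K−S=0.0000, hold=6.8893 ⇒ V=6.8893 continue  boundary S*=-

price = 6.8893
boundary = - - - 45.5275 37.0933 45.5275
tree:
6.8893
11.1435 3.0911
17.4550 5.5524 0.8510
26.2825 9.7243 1.7702 0.0000
34.7167 16.4313 3.6820 0.0000 0.0000
41.5884 26.2825 7.6587 0.0000 0.0000 0.0000
47.1871 34.7167 15.9305 0.0000 0.0000 0.0000 0.0000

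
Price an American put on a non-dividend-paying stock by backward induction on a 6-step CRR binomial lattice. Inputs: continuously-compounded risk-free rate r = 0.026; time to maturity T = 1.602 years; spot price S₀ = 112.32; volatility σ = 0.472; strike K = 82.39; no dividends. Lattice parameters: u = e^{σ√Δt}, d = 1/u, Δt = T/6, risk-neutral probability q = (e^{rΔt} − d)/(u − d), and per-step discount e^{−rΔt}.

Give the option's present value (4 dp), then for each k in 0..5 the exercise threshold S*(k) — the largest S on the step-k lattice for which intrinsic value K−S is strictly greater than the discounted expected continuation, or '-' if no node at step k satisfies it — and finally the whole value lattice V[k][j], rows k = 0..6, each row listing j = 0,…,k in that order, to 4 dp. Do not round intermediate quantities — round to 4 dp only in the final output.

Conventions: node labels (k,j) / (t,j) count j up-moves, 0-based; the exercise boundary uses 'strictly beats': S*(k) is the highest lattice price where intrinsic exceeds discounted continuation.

Δt=0.26700, u=1.27621, d=0.78357, q=0.45347, disc=e^(-rΔt)=0.99308
k=6 terminal: V=max(K-S,0) → 56.3925 40.0478 13.4272 0.0000 0.0000 0.0000 0.0000
k=5: j=0 S=33.1782 intr=49.2118 cont=48.6419 V=49.2118[EX]; j=1 S=54.0374 intr=28.3526 cont=27.7827 V=28.3526[EX]; j=2 S=88.0108 intr=0.0000 cont=7.2876 V=7.2876[hold]; j=3 S=143.3435 intr=0.0000 cont=0.0000 V=0.0000[hold]; j=4 S=233.4640 intr=0.0000 cont=0.0000 V=0.0000[hold]; j=5 S=380.2436 intr=0.0000 cont=0.0000 V=0.0000[hold]  S*(5)=54.0374
k=4: j=0 S=42.3422 intr=40.0478 cont=39.4778 V=40.0478[EX]; j=1 S=68.9628 intr=13.4272 cont=18.6703 V=18.6703[hold]; j=2 S=112.3200 intr=0.0000 cont=3.9554 V=3.9554[hold]; j=3 S=182.9359 intr=0.0000 cont=0.0000 V=0.0000[hold]; j=4 S=297.9483 intr=0.0000 cont=0.0000 V=0.0000[hold]  S*(4)=42.3422
k=3: j=0 S=54.0374 intr=28.3526 cont=30.1438 V=30.1438[hold]; j=1 S=88.0108 intr=0.0000 cont=11.9145 V=11.9145[hold]; j=2 S=143.3435 intr=0.0000 cont=2.1468 V=2.1468[hold]; j=3 S=233.4640 intr=0.0000 cont=0.0000 V=0.0000[hold]  S*(3)=-
k=2: j=0 S=68.9628 intr=13.4272 cont=21.7261 V=21.7261[hold]; j=1 S=112.3200 intr=0.0000 cont=7.4334 V=7.4334[hold]; j=2 S=182.9359 intr=0.0000 cont=1.1652 V=1.1652[hold]  S*(2)=-
k=1: j=0 S=88.0108 intr=0.0000 cont=15.1393 V=15.1393[hold]; j=1 S=143.3435 intr=0.0000 cont=4.5592 V=4.5592[hold]  S*(1)=-
k=0: j=0 S=112.3200 intr=0.0000 cont=10.2700 V=10.2700[hold]  S*(0)=-

price = 10.2700
boundary = - - - - 42.3422 54.0374
tree:
10.2700
15.1393 4.5592
21.7261 7.4334 1.1652
30.1438 11.9145 2.1468 0.0000
40.0478 18.6703 3.9554 0.0000 0.0000
49.2118 28.3526 7.2876 0.0000 0.0000 0.0000
56.3925 40.0478 13.4272 0.0000 0.0000 0.0000 0.0000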